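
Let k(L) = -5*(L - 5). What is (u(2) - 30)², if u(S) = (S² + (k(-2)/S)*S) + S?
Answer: 121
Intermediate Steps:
k(L) = 25 - 5*L (k(L) = -5*(-5 + L) = 25 - 5*L)
u(S) = 35 + S + S² (u(S) = (S² + ((25 - 5*(-2))/S)*S) + S = (S² + ((25 + 10)/S)*S) + S = (S² + (35/S)*S) + S = (S² + 35) + S = (35 + S²) + S = 35 + S + S²)
(u(2) - 30)² = ((35 + 2 + 2²) - 30)² = ((35 + 2 + 4) - 30)² = (41 - 30)² = 11² = 121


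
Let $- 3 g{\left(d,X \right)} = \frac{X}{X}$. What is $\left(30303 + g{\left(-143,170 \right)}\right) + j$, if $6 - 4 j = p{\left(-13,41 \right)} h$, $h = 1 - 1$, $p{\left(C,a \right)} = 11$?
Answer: $\frac{181825}{6} \approx 30304.0$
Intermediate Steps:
$h = 0$
$j = \frac{3}{2}$ ($j = \frac{3}{2} - \frac{11 \cdot 0}{4} = \frac{3}{2} - 0 = \frac{3}{2} + 0 = \frac{3}{2} \approx 1.5$)
$g{\left(d,X \right)} = - \frac{1}{3}$ ($g{\left(d,X \right)} = - \frac{X \frac{1}{X}}{3} = \left(- \frac{1}{3}\right) 1 = - \frac{1}{3}$)
$\left(30303 + g{\left(-143,170 \right)}\right) + j = \left(30303 - \frac{1}{3}\right) + \frac{3}{2} = \frac{90908}{3} + \frac{3}{2} = \frac{181825}{6}$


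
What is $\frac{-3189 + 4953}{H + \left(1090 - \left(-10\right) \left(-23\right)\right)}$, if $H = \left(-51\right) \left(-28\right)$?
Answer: $\frac{441}{572} \approx 0.77098$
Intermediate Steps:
$H = 1428$
$\frac{-3189 + 4953}{H + \left(1090 - \left(-10\right) \left(-23\right)\right)} = \frac{-3189 + 4953}{1428 + \left(1090 - \left(-10\right) \left(-23\right)\right)} = \frac{1764}{1428 + \left(1090 - 230\right)} = \frac{1764}{1428 + 860} = \frac{1764}{2288} = 1764 \cdot \frac{1}{2288} = \frac{441}{572}$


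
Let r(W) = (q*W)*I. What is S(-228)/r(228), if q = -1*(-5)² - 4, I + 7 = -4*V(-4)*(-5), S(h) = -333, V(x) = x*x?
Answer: 111/689852 ≈ 0.00016090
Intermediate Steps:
V(x) = x²
I = 313 (I = -7 - 4*(-4)²*(-5) = -7 - 4*16*(-5) = -7 - 64*(-5) = -7 + 320 = 313)
q = -29 (q = -1*25 - 4 = -25 - 4 = -29)
r(W) = -9077*W (r(W) = -29*W*313 = -9077*W)
S(-228)/r(228) = -333/((-9077*228)) = -333/(-2069556) = -333*(-1/2069556) = 111/689852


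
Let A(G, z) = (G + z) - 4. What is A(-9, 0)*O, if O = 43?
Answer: -559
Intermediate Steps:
A(G, z) = -4 + G + z
A(-9, 0)*O = (-4 - 9 + 0)*43 = -13*43 = -559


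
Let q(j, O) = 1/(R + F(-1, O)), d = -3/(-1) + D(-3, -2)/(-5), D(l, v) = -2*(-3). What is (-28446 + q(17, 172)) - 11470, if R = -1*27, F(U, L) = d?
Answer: -5029421/126 ≈ -39916.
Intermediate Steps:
D(l, v) = 6
d = 9/5 (d = -3/(-1) + 6/(-5) = -3*(-1) + 6*(-1/5) = 3 - 6/5 = 9/5 ≈ 1.8000)
F(U, L) = 9/5
R = -27
q(j, O) = -5/126 (q(j, O) = 1/(-27 + 9/5) = 1/(-126/5) = -5/126)
(-28446 + q(17, 172)) - 11470 = (-28446 - 5/126) - 11470 = -3584201/126 - 11470 = -5029421/126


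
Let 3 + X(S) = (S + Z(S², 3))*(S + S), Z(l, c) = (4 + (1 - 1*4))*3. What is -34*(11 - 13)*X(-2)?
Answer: -476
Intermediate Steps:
Z(l, c) = 3 (Z(l, c) = (4 + (1 - 4))*3 = (4 - 3)*3 = 1*3 = 3)
X(S) = -3 + 2*S*(3 + S) (X(S) = -3 + (S + 3)*(S + S) = -3 + (3 + S)*(2*S) = -3 + 2*S*(3 + S))
-34*(11 - 13)*X(-2) = -34*(11 - 13)*(-3 + 2*(-2)² + 6*(-2)) = -(-68)*(-3 + 2*4 - 12) = -(-68)*(-3 + 8 - 12) = -(-68)*(-7) = -34*14 = -476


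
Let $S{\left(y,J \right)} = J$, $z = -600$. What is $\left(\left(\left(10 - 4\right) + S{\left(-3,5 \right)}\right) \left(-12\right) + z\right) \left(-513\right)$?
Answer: $375516$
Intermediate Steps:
$\left(\left(\left(10 - 4\right) + S{\left(-3,5 \right)}\right) \left(-12\right) + z\right) \left(-513\right) = \left(\left(\left(10 - 4\right) + 5\right) \left(-12\right) - 600\right) \left(-513\right) = \left(\left(6 + 5\right) \left(-12\right) - 600\right) \left(-513\right) = \left(11 \left(-12\right) - 600\right) \left(-513\right) = \left(-132 - 600\right) \left(-513\right) = \left(-732\right) \left(-513\right) = 375516$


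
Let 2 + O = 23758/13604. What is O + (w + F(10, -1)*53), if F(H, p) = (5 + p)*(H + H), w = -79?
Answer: 28301397/6802 ≈ 4160.8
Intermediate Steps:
O = -1725/6802 (O = -2 + 23758/13604 = -2 + 23758*(1/13604) = -2 + 11879/6802 = -1725/6802 ≈ -0.25360)
F(H, p) = 2*H*(5 + p) (F(H, p) = (5 + p)*(2*H) = 2*H*(5 + p))
O + (w + F(10, -1)*53) = -1725/6802 + (-79 + (2*10*(5 - 1))*53) = -1725/6802 + (-79 + (2*10*4)*53) = -1725/6802 + (-79 + 80*53) = -1725/6802 + (-79 + 4240) = -1725/6802 + 4161 = 28301397/6802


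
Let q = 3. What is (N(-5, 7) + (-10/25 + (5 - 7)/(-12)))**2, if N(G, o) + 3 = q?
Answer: 49/900 ≈ 0.054444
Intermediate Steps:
N(G, o) = 0 (N(G, o) = -3 + 3 = 0)
(N(-5, 7) + (-10/25 + (5 - 7)/(-12)))**2 = (0 + (-10/25 + (5 - 7)/(-12)))**2 = (0 + (-10*1/25 - 2*(-1/12)))**2 = (0 + (-2/5 + 1/6))**2 = (0 - 7/30)**2 = (-7/30)**2 = 49/900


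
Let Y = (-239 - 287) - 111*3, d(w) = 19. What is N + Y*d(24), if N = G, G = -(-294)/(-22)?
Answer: -179678/11 ≈ -16334.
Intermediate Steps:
G = -147/11 (G = -(-294)*(-1)/22 = -42*7/22 = -147/11 ≈ -13.364)
N = -147/11 ≈ -13.364
Y = -859 (Y = -526 - 333 = -859)
N + Y*d(24) = -147/11 - 859*19 = -147/11 - 16321 = -179678/11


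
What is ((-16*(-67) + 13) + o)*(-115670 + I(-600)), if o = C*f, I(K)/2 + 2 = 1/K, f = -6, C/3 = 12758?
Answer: 7931500358359/300 ≈ 2.6438e+10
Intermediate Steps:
C = 38274 (C = 3*12758 = 38274)
I(K) = -4 + 2/K
o = -229644 (o = 38274*(-6) = -229644)
((-16*(-67) + 13) + o)*(-115670 + I(-600)) = ((-16*(-67) + 13) - 229644)*(-115670 + (-4 + 2/(-600))) = ((1072 + 13) - 229644)*(-115670 + (-4 + 2*(-1/600))) = (1085 - 229644)*(-115670 + (-4 - 1/300)) = -228559*(-115670 - 1201/300) = -228559*(-34702201/300) = 7931500358359/300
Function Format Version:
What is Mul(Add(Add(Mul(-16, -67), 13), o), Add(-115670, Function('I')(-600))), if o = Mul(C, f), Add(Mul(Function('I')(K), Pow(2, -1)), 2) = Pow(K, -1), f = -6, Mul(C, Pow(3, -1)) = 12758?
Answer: Rational(7931500358359, 300) ≈ 2.6438e+10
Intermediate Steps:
C = 38274 (C = Mul(3, 12758) = 38274)
Function('I')(K) = Add(-4, Mul(2, Pow(K, -1)))
o = -229644 (o = Mul(38274, -6) = -229644)
Mul(Add(Add(Mul(-16, -67), 13), o), Add(-115670, Function('I')(-600))) = Mul(Add(Add(Mul(-16, -67), 13), -229644), Add(-115670, Add(-4, Mul(2, Pow(-600, -1))))) = Mul(Add(Add(1072, 13), -229644), Add(-115670, Add(-4, Mul(2, Rational(-1, 600))))) = Mul(Add(1085, -229644), Add(-115670, Add(-4, Rational(-1, 300)))) = Mul(-228559, Add(-115670, Rational(-1201, 300))) = Mul(-228559, Rational(-34702201, 300)) = Rational(7931500358359, 300)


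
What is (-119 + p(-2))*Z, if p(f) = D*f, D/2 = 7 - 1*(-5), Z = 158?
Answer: -26386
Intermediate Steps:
D = 24 (D = 2*(7 - 1*(-5)) = 2*(7 + 5) = 2*12 = 24)
p(f) = 24*f
(-119 + p(-2))*Z = (-119 + 24*(-2))*158 = (-119 - 48)*158 = -167*158 = -26386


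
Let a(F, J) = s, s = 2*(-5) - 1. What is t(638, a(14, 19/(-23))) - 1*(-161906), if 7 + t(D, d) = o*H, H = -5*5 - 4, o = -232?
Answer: 168627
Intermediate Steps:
H = -29 (H = -25 - 4 = -29)
s = -11 (s = -10 - 1 = -11)
a(F, J) = -11
t(D, d) = 6721 (t(D, d) = -7 - 232*(-29) = -7 + 6728 = 6721)
t(638, a(14, 19/(-23))) - 1*(-161906) = 6721 - 1*(-161906) = 6721 + 161906 = 168627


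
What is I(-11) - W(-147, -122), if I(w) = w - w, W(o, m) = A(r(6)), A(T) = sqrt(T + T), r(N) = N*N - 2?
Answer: -2*sqrt(17) ≈ -8.2462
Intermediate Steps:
r(N) = -2 + N**2 (r(N) = N**2 - 2 = -2 + N**2)
A(T) = sqrt(2)*sqrt(T) (A(T) = sqrt(2*T) = sqrt(2)*sqrt(T))
W(o, m) = 2*sqrt(17) (W(o, m) = sqrt(2)*sqrt(-2 + 6**2) = sqrt(2)*sqrt(-2 + 36) = sqrt(2)*sqrt(34) = 2*sqrt(17))
I(w) = 0
I(-11) - W(-147, -122) = 0 - 2*sqrt(17) = -2*sqrt(17)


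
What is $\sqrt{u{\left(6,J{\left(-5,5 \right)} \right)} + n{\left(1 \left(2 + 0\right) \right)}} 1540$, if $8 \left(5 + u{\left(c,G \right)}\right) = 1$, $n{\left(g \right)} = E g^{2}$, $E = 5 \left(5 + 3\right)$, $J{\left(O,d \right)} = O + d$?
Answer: $385 \sqrt{2482} \approx 19181.0$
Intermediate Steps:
$E = 40$ ($E = 5 \cdot 8 = 40$)
$n{\left(g \right)} = 40 g^{2}$
$u{\left(c,G \right)} = - \frac{39}{8}$ ($u{\left(c,G \right)} = -5 + \frac{1}{8} \cdot 1 = -5 + \frac{1}{8} = - \frac{39}{8}$)
$\sqrt{u{\left(6,J{\left(-5,5 \right)} \right)} + n{\left(1 \left(2 + 0\right) \right)}} 1540 = \sqrt{- \frac{39}{8} + 40 \left(1 \left(2 + 0\right)\right)^{2}} \cdot 1540 = \sqrt{- \frac{39}{8} + 40 \left(1 \cdot 2\right)^{2}} \cdot 1540 = \sqrt{- \frac{39}{8} + 40 \cdot 2^{2}} \cdot 1540 = \sqrt{- \frac{39}{8} + 40 \cdot 4} \cdot 1540 = \sqrt{- \frac{39}{8} + 160} \cdot 1540 = \sqrt{\frac{1241}{8}} \cdot 1540 = \frac{\sqrt{2482}}{4} \cdot 1540 = 385 \sqrt{2482}$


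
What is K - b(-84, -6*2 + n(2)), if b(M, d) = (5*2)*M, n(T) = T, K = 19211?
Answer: 20051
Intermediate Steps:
b(M, d) = 10*M
K - b(-84, -6*2 + n(2)) = 19211 - 10*(-84) = 19211 - 1*(-840) = 19211 + 840 = 20051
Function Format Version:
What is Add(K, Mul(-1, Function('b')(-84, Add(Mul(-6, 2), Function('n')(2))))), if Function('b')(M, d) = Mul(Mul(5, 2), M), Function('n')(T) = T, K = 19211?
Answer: 20051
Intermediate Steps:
Function('b')(M, d) = Mul(10, M)
Add(K, Mul(-1, Function('b')(-84, Add(Mul(-6, 2), Function('n')(2))))) = Add(19211, Mul(-1, Mul(10, -84))) = Add(19211, Mul(-1, -840)) = Add(19211, 840) = 20051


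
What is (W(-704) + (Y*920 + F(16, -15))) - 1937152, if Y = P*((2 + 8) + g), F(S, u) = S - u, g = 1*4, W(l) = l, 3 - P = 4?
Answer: -1950705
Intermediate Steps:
P = -1 (P = 3 - 1*4 = 3 - 4 = -1)
g = 4
Y = -14 (Y = -((2 + 8) + 4) = -(10 + 4) = -1*14 = -14)
(W(-704) + (Y*920 + F(16, -15))) - 1937152 = (-704 + (-14*920 + (16 - 1*(-15)))) - 1937152 = (-704 + (-12880 + (16 + 15))) - 1937152 = (-704 + (-12880 + 31)) - 1937152 = (-704 - 12849) - 1937152 = -13553 - 1937152 = -1950705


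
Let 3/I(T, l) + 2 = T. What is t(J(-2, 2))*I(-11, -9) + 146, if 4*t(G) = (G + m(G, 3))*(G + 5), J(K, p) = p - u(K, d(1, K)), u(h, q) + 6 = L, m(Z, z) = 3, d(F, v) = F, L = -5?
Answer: 1682/13 ≈ 129.38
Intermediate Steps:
u(h, q) = -11 (u(h, q) = -6 - 5 = -11)
I(T, l) = 3/(-2 + T)
J(K, p) = 11 + p (J(K, p) = p - 1*(-11) = p + 11 = 11 + p)
t(G) = (3 + G)*(5 + G)/4 (t(G) = ((G + 3)*(G + 5))/4 = ((3 + G)*(5 + G))/4 = (3 + G)*(5 + G)/4)
t(J(-2, 2))*I(-11, -9) + 146 = (15/4 + 2*(11 + 2) + (11 + 2)²/4)*(3/(-2 - 11)) + 146 = (15/4 + 2*13 + (¼)*13²)*(3/(-13)) + 146 = (15/4 + 26 + (¼)*169)*(3*(-1/13)) + 146 = (15/4 + 26 + 169/4)*(-3/13) + 146 = 72*(-3/13) + 146 = -216/13 + 146 = 1682/13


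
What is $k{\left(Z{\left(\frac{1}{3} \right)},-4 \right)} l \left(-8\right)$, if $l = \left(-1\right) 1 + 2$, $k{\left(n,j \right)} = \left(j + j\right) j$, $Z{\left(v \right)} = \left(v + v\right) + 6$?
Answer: $-256$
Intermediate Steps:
$Z{\left(v \right)} = 6 + 2 v$ ($Z{\left(v \right)} = 2 v + 6 = 6 + 2 v$)
$k{\left(n,j \right)} = 2 j^{2}$ ($k{\left(n,j \right)} = 2 j j = 2 j^{2}$)
$l = 1$ ($l = -1 + 2 = 1$)
$k{\left(Z{\left(\frac{1}{3} \right)},-4 \right)} l \left(-8\right) = 2 \left(-4\right)^{2} \cdot 1 \left(-8\right) = 2 \cdot 16 \cdot 1 \left(-8\right) = 32 \cdot 1 \left(-8\right) = 32 \left(-8\right) = -256$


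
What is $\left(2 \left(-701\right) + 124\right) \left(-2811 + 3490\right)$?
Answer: $-867762$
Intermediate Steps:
$\left(2 \left(-701\right) + 124\right) \left(-2811 + 3490\right) = \left(-1402 + 124\right) 679 = \left(-1278\right) 679 = -867762$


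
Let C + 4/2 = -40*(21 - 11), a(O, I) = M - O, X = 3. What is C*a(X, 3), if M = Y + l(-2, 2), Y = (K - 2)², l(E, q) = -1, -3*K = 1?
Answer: -1742/3 ≈ -580.67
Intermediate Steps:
K = -⅓ (K = -⅓*1 = -⅓ ≈ -0.33333)
Y = 49/9 (Y = (-⅓ - 2)² = (-7/3)² = 49/9 ≈ 5.4444)
M = 40/9 (M = 49/9 - 1 = 40/9 ≈ 4.4444)
a(O, I) = 40/9 - O
C = -402 (C = -2 - 40*(21 - 11) = -2 - 40*10 = -2 - 400 = -402)
C*a(X, 3) = -402*(40/9 - 1*3) = -402*(40/9 - 3) = -402*13/9 = -1742/3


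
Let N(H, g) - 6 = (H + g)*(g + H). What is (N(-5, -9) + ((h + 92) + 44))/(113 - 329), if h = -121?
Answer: -217/216 ≈ -1.0046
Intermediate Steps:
N(H, g) = 6 + (H + g)**2 (N(H, g) = 6 + (H + g)*(g + H) = 6 + (H + g)*(H + g) = 6 + (H + g)**2)
(N(-5, -9) + ((h + 92) + 44))/(113 - 329) = ((6 + (-5 - 9)**2) + ((-121 + 92) + 44))/(113 - 329) = ((6 + (-14)**2) + (-29 + 44))/(-216) = ((6 + 196) + 15)*(-1/216) = (202 + 15)*(-1/216) = 217*(-1/216) = -217/216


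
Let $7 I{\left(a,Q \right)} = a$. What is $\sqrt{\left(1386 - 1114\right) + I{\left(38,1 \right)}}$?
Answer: $\frac{\sqrt{13594}}{7} \approx 16.656$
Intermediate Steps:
$I{\left(a,Q \right)} = \frac{a}{7}$
$\sqrt{\left(1386 - 1114\right) + I{\left(38,1 \right)}} = \sqrt{\left(1386 - 1114\right) + \frac{1}{7} \cdot 38} = \sqrt{272 + \frac{38}{7}} = \sqrt{\frac{1942}{7}} = \frac{\sqrt{13594}}{7}$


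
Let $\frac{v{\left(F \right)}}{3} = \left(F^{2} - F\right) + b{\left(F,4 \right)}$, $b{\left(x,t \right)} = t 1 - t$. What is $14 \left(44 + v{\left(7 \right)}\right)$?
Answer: $2380$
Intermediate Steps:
$b{\left(x,t \right)} = 0$ ($b{\left(x,t \right)} = t - t = 0$)
$v{\left(F \right)} = - 3 F + 3 F^{2}$ ($v{\left(F \right)} = 3 \left(\left(F^{2} - F\right) + 0\right) = 3 \left(F^{2} - F\right) = - 3 F + 3 F^{2}$)
$14 \left(44 + v{\left(7 \right)}\right) = 14 \left(44 + 3 \cdot 7 \left(-1 + 7\right)\right) = 14 \left(44 + 3 \cdot 7 \cdot 6\right) = 14 \left(44 + 126\right) = 14 \cdot 170 = 2380$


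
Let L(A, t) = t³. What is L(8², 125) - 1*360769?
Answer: 1592356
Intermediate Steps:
L(8², 125) - 1*360769 = 125³ - 1*360769 = 1953125 - 360769 = 1592356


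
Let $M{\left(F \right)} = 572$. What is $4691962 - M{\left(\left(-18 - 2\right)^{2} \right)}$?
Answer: $4691390$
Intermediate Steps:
$4691962 - M{\left(\left(-18 - 2\right)^{2} \right)} = 4691962 - 572 = 4691390$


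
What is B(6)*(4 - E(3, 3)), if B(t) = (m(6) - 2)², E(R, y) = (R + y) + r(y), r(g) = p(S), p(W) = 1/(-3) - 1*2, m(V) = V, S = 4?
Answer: 16/3 ≈ 5.3333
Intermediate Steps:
p(W) = -7/3 (p(W) = 1*(-⅓) - 2 = -⅓ - 2 = -7/3)
r(g) = -7/3
E(R, y) = -7/3 + R + y (E(R, y) = (R + y) - 7/3 = -7/3 + R + y)
B(t) = 16 (B(t) = (6 - 2)² = 4² = 16)
B(6)*(4 - E(3, 3)) = 16*(4 - (-7/3 + 3 + 3)) = 16*(4 - 1*11/3) = 16*(4 - 11/3) = 16*(⅓) = 16/3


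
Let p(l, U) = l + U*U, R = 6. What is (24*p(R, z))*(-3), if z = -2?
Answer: -720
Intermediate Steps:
p(l, U) = l + U**2
(24*p(R, z))*(-3) = (24*(6 + (-2)**2))*(-3) = (24*(6 + 4))*(-3) = (24*10)*(-3) = 240*(-3) = -720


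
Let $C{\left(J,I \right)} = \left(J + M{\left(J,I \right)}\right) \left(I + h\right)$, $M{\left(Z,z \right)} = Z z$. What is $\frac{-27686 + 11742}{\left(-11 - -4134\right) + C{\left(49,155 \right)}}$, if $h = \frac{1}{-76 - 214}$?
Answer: $- \frac{2311880}{172392913} \approx -0.013411$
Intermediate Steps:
$h = - \frac{1}{290}$ ($h = \frac{1}{-290} = - \frac{1}{290} \approx -0.0034483$)
$C{\left(J,I \right)} = \left(- \frac{1}{290} + I\right) \left(J + I J\right)$ ($C{\left(J,I \right)} = \left(J + J I\right) \left(I - \frac{1}{290}\right) = \left(J + I J\right) \left(- \frac{1}{290} + I\right) = \left(- \frac{1}{290} + I\right) \left(J + I J\right)$)
$\frac{-27686 + 11742}{\left(-11 - -4134\right) + C{\left(49,155 \right)}} = \frac{-27686 + 11742}{\left(-11 - -4134\right) + \frac{1}{290} \cdot 49 \left(-1 + 289 \cdot 155 + 290 \cdot 155^{2}\right)} = - \frac{15944}{\left(-11 + 4134\right) + \frac{1}{290} \cdot 49 \left(-1 + 44795 + 290 \cdot 24025\right)} = - \frac{15944}{4123 + \frac{1}{290} \cdot 49 \left(-1 + 44795 + 6967250\right)} = - \frac{15944}{4123 + \frac{1}{290} \cdot 49 \cdot 7012044} = - \frac{15944}{4123 + \frac{171795078}{145}} = - \frac{15944}{\frac{172392913}{145}} = \left(-15944\right) \frac{145}{172392913} = - \frac{2311880}{172392913}$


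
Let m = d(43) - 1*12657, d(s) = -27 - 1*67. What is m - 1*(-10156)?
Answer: -2595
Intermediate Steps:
d(s) = -94 (d(s) = -27 - 67 = -94)
m = -12751 (m = -94 - 1*12657 = -94 - 12657 = -12751)
m - 1*(-10156) = -12751 - 1*(-10156) = -12751 + 10156 = -2595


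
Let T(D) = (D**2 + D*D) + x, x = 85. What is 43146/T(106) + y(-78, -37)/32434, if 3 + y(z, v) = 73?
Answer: 233496059/121935623 ≈ 1.9149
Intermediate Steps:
y(z, v) = 70 (y(z, v) = -3 + 73 = 70)
T(D) = 85 + 2*D**2 (T(D) = (D**2 + D*D) + 85 = (D**2 + D**2) + 85 = 2*D**2 + 85 = 85 + 2*D**2)
43146/T(106) + y(-78, -37)/32434 = 43146/(85 + 2*106**2) + 70/32434 = 43146/(85 + 2*11236) + 70*(1/32434) = 43146/(85 + 22472) + 35/16217 = 43146/22557 + 35/16217 = 43146*(1/22557) + 35/16217 = 14382/7519 + 35/16217 = 233496059/121935623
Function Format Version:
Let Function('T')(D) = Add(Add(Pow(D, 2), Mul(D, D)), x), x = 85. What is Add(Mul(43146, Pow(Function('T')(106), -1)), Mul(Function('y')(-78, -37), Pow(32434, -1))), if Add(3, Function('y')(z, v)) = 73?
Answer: Rational(233496059, 121935623) ≈ 1.9149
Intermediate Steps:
Function('y')(z, v) = 70 (Function('y')(z, v) = Add(-3, 73) = 70)
Function('T')(D) = Add(85, Mul(2, Pow(D, 2))) (Function('T')(D) = Add(Add(Pow(D, 2), Mul(D, D)), 85) = Add(Add(Pow(D, 2), Pow(D, 2)), 85) = Add(Mul(2, Pow(D, 2)), 85) = Add(85, Mul(2, Pow(D, 2))))
Add(Mul(43146, Pow(Function('T')(106), -1)), Mul(Function('y')(-78, -37), Pow(32434, -1))) = Add(Mul(43146, Pow(Add(85, Mul(2, Pow(106, 2))), -1)), Mul(70, Pow(32434, -1))) = Add(Mul(43146, Pow(Add(85, Mul(2, 11236)), -1)), Mul(70, Rational(1, 32434))) = Add(Mul(43146, Pow(Add(85, 22472), -1)), Rational(35, 16217)) = Add(Mul(43146, Pow(22557, -1)), Rational(35, 16217)) = Add(Mul(43146, Rational(1, 22557)), Rational(35, 16217)) = Add(Rational(14382, 7519), Rational(35, 16217)) = Rational(233496059, 121935623)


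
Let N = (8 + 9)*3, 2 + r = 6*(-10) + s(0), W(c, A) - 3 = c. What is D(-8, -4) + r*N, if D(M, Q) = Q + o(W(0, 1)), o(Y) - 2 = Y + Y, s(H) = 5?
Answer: -2903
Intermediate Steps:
W(c, A) = 3 + c
o(Y) = 2 + 2*Y (o(Y) = 2 + (Y + Y) = 2 + 2*Y)
D(M, Q) = 8 + Q (D(M, Q) = Q + (2 + 2*(3 + 0)) = Q + (2 + 2*3) = Q + (2 + 6) = Q + 8 = 8 + Q)
r = -57 (r = -2 + (6*(-10) + 5) = -2 + (-60 + 5) = -2 - 55 = -57)
N = 51 (N = 17*3 = 51)
D(-8, -4) + r*N = (8 - 4) - 57*51 = 4 - 2907 = -2903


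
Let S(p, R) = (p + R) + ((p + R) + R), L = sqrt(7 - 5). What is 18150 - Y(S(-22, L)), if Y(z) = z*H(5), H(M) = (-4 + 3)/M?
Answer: 90706/5 + 3*sqrt(2)/5 ≈ 18142.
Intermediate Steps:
L = sqrt(2) ≈ 1.4142
S(p, R) = 2*p + 3*R (S(p, R) = (R + p) + ((R + p) + R) = (R + p) + (p + 2*R) = 2*p + 3*R)
H(M) = -1/M
Y(z) = -z/5 (Y(z) = z*(-1/5) = -z/5)
18150 - Y(S(-22, L)) = 18150 - (-1)*(2*(-22) + 3*sqrt(2))/5 = 18150 - (-1)*(-44 + 3*sqrt(2))/5 = 18150 - (44/5 - 3*sqrt(2)/5) = 18150 + (-44/5 + 3*sqrt(2)/5) = 90706/5 + 3*sqrt(2)/5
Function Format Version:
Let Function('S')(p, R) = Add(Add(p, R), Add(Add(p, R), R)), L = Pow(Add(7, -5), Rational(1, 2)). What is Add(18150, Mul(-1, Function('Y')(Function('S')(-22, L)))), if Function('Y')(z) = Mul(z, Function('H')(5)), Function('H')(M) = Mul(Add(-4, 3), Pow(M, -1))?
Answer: Add(Rational(90706, 5), Mul(Rational(3, 5), Pow(2, Rational(1, 2)))) ≈ 18142.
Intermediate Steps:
L = Pow(2, Rational(1, 2)) ≈ 1.4142
Function('S')(p, R) = Add(Mul(2, p), Mul(3, R)) (Function('S')(p, R) = Add(Add(R, p), Add(Add(R, p), R)) = Add(Add(R, p), Add(p, Mul(2, R))) = Add(Mul(2, p), Mul(3, R)))
Function('H')(M) = Mul(-1, Pow(M, -1))
Function('Y')(z) = Mul(Rational(-1, 5), z) (Function('Y')(z) = Mul(z, Mul(-1, Pow(5, -1))) = Mul(z, Mul(-1, Rational(1, 5))) = Mul(z, Rational(-1, 5)) = Mul(Rational(-1, 5), z))
Add(18150, Mul(-1, Function('Y')(Function('S')(-22, L)))) = Add(18150, Mul(-1, Mul(Rational(-1, 5), Add(Mul(2, -22), Mul(3, Pow(2, Rational(1, 2))))))) = Add(18150, Mul(-1, Mul(Rational(-1, 5), Add(-44, Mul(3, Pow(2, Rational(1, 2))))))) = Add(18150, Mul(-1, Add(Rational(44, 5), Mul(Rational(-3, 5), Pow(2, Rational(1, 2)))))) = Add(18150, Add(Rational(-44, 5), Mul(Rational(3, 5), Pow(2, Rational(1, 2))))) = Add(Rational(90706, 5), Mul(Rational(3, 5), Pow(2, Rational(1, 2))))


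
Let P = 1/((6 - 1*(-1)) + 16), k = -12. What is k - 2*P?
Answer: -278/23 ≈ -12.087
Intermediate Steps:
P = 1/23 (P = 1/((6 + 1) + 16) = 1/(7 + 16) = 1/23 ≈ 0.043478)
k - 2*P = -12 - 2*1/23 = -12 - 2/23 = -278/23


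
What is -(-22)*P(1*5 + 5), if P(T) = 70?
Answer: 1540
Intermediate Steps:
-(-22)*P(1*5 + 5) = -(-22)*70 = -2*(-770) = 1540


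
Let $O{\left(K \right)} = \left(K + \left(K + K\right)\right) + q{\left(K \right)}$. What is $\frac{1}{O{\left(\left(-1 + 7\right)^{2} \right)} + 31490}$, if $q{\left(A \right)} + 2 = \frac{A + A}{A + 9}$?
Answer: $\frac{5}{157988} \approx 3.1648 \cdot 10^{-5}$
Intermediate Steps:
$q{\left(A \right)} = -2 + \frac{2 A}{9 + A}$ ($q{\left(A \right)} = -2 + \frac{A + A}{A + 9} = -2 + \frac{2 A}{9 + A}$)
$O{\left(K \right)} = - \frac{18}{9 + K} + 3 K$ ($O{\left(K \right)} = \left(K + \left(K + K\right)\right) - \frac{18}{9 + K} = \left(K + 2 K\right) - \frac{18}{9 + K} = 3 K - \frac{18}{9 + K} = - \frac{18}{9 + K} + 3 K$)
$\frac{1}{O{\left(\left(-1 + 7\right)^{2} \right)} + 31490} = \frac{1}{\frac{3 \left(-6 + \left(-1 + 7\right)^{2} \left(9 + \left(-1 + 7\right)^{2}\right)\right)}{9 + \left(-1 + 7\right)^{2}} + 31490} = \frac{1}{\frac{3 \left(-6 + 6^{2} \left(9 + 6^{2}\right)\right)}{9 + 6^{2}} + 31490} = \frac{1}{\frac{3 \left(-6 + 36 \left(9 + 36\right)\right)}{9 + 36} + 31490} = \frac{1}{\frac{3 \left(-6 + 36 \cdot 45\right)}{45} + 31490} = \frac{1}{3 \cdot \frac{1}{45} \left(-6 + 1620\right) + 31490} = \frac{1}{3 \cdot \frac{1}{45} \cdot 1614 + 31490} = \frac{1}{\frac{538}{5} + 31490} = \frac{1}{\frac{157988}{5}} = \frac{5}{157988}$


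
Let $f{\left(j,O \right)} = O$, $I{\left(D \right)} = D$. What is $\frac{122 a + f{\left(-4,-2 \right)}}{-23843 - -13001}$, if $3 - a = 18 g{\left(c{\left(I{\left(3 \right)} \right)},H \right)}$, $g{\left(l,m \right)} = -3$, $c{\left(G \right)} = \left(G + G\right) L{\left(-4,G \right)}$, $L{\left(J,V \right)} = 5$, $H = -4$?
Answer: $- \frac{3476}{5421} \approx -0.64121$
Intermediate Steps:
$c{\left(G \right)} = 10 G$ ($c{\left(G \right)} = \left(G + G\right) 5 = 2 G 5 = 10 G$)
$a = 57$ ($a = 3 - 18 \left(-3\right) = 3 - -54 = 3 + 54 = 57$)
$\frac{122 a + f{\left(-4,-2 \right)}}{-23843 - -13001} = \frac{122 \cdot 57 - 2}{-23843 - -13001} = \frac{6954 - 2}{-23843 + 13001} = \frac{6952}{-10842} = 6952 \left(- \frac{1}{10842}\right) = - \frac{3476}{5421}$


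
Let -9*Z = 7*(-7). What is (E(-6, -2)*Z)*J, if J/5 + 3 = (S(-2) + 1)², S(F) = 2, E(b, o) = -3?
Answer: -490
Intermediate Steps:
Z = 49/9 (Z = -7*(-7)/9 = -⅑*(-49) = 49/9 ≈ 5.4444)
J = 30 (J = -15 + 5*(2 + 1)² = -15 + 5*3² = -15 + 5*9 = -15 + 45 = 30)
(E(-6, -2)*Z)*J = -3*49/9*30 = -49/3*30 = -490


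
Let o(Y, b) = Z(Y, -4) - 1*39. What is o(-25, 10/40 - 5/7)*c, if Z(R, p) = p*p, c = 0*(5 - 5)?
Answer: 0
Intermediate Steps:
c = 0 (c = 0*0 = 0)
Z(R, p) = p²
o(Y, b) = -23 (o(Y, b) = (-4)² - 1*39 = 16 - 39 = -23)
o(-25, 10/40 - 5/7)*c = -23*0 = 0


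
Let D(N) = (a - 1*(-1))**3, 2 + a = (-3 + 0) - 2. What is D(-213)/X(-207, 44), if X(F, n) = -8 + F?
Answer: 216/215 ≈ 1.0047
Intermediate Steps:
a = -7 (a = -2 + ((-3 + 0) - 2) = -2 + (-3 - 2) = -2 - 5 = -7)
D(N) = -216 (D(N) = (-7 - 1*(-1))**3 = (-7 + 1)**3 = (-6)**3 = -216)
D(-213)/X(-207, 44) = -216/(-8 - 207) = -216/(-215) = -216*(-1/215) = 216/215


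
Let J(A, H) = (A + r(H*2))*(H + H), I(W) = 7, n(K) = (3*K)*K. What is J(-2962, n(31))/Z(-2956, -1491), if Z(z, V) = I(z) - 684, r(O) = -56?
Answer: 17401788/677 ≈ 25704.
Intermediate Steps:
n(K) = 3*K**2
J(A, H) = 2*H*(-56 + A) (J(A, H) = (A - 56)*(H + H) = (-56 + A)*(2*H) = 2*H*(-56 + A))
Z(z, V) = -677 (Z(z, V) = 7 - 684 = -677)
J(-2962, n(31))/Z(-2956, -1491) = (2*(3*31**2)*(-56 - 2962))/(-677) = (2*(3*961)*(-3018))*(-1/677) = (2*2883*(-3018))*(-1/677) = -17401788*(-1/677) = 17401788/677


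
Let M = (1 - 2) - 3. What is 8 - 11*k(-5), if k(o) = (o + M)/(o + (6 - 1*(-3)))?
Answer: 131/4 ≈ 32.750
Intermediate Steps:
M = -4 (M = -1 - 3 = -4)
k(o) = (-4 + o)/(9 + o) (k(o) = (o - 4)/(o + (6 - 1*(-3))) = (-4 + o)/(o + (6 + 3)) = (-4 + o)/(o + 9) = (-4 + o)/(9 + o))
8 - 11*k(-5) = 8 - 11*(-4 - 5)/(9 - 5) = 8 - 11*(-9)/4 = 8 - 11*(-9/4) = 8 + 99/4 = 131/4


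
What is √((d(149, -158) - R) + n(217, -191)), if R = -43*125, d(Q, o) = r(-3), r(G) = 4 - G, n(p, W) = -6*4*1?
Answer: √5358 ≈ 73.198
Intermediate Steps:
n(p, W) = -24 (n(p, W) = -24*1 = -24)
d(Q, o) = 7 (d(Q, o) = 4 - 1*(-3) = 4 + 3 = 7)
R = -5375
√((d(149, -158) - R) + n(217, -191)) = √((7 - 1*(-5375)) - 24) = √((7 + 5375) - 24) = √(5382 - 24) = √5358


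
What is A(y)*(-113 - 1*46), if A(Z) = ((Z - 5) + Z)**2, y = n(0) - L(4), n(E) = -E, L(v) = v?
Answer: -26871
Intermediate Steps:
y = -4 (y = -1*0 - 1*4 = 0 - 4 = -4)
A(Z) = (-5 + 2*Z)**2 (A(Z) = ((-5 + Z) + Z)**2 = (-5 + 2*Z)**2)
A(y)*(-113 - 1*46) = (-5 + 2*(-4))**2*(-113 - 1*46) = (-5 - 8)**2*(-113 - 46) = (-13)**2*(-159) = 169*(-159) = -26871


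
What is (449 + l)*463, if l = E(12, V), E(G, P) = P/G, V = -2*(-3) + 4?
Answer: 1249637/6 ≈ 2.0827e+5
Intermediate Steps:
V = 10 (V = 6 + 4 = 10)
l = ⅚ (l = 10/12 = 10*(1/12) = ⅚ ≈ 0.83333)
(449 + l)*463 = (449 + ⅚)*463 = (2699/6)*463 = 1249637/6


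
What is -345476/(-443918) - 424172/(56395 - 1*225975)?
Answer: 30860425747/9409951805 ≈ 3.2796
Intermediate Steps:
-345476/(-443918) - 424172/(56395 - 1*225975) = -345476*(-1/443918) - 424172/(56395 - 225975) = 172738/221959 - 424172/(-169580) = 172738/221959 - 424172*(-1/169580) = 172738/221959 + 106043/42395 = 30860425747/9409951805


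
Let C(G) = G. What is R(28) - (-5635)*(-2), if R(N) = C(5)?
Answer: -11265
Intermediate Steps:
R(N) = 5
R(28) - (-5635)*(-2) = 5 - (-5635)*(-2) = 5 - 1*11270 = 5 - 11270 = -11265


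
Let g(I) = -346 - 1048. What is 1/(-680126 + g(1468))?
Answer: -1/681520 ≈ -1.4673e-6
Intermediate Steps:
g(I) = -1394
1/(-680126 + g(1468)) = 1/(-680126 - 1394) = 1/(-681520) = -1/681520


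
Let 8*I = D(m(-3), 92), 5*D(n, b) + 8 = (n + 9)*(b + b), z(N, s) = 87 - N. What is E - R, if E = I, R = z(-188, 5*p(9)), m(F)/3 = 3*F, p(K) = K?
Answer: -358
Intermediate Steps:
m(F) = 9*F (m(F) = 3*(3*F) = 9*F)
R = 275 (R = 87 - 1*(-188) = 87 + 188 = 275)
D(n, b) = -8/5 + 2*b*(9 + n)/5 (D(n, b) = -8/5 + ((n + 9)*(b + b))/5 = -8/5 + ((9 + n)*(2*b))/5 = -8/5 + (2*b*(9 + n))/5 = -8/5 + 2*b*(9 + n)/5)
I = -83 (I = (-8/5 + (18/5)*92 + (2/5)*92*(9*(-3)))/8 = (-8/5 + 1656/5 + (2/5)*92*(-27))/8 = (-8/5 + 1656/5 - 4968/5)/8 = (1/8)*(-664) = -83)
E = -83
E - R = -83 - 1*275 = -83 - 275 = -358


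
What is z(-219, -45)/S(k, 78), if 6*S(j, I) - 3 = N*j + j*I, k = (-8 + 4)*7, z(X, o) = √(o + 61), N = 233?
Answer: -24/8705 ≈ -0.0027570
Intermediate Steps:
z(X, o) = √(61 + o)
k = -28 (k = -4*7 = -28)
S(j, I) = ½ + 233*j/6 + I*j/6 (S(j, I) = ½ + (233*j + j*I)/6 = ½ + (233*j + I*j)/6 = ½ + (233*j/6 + I*j/6) = ½ + 233*j/6 + I*j/6)
z(-219, -45)/S(k, 78) = √(61 - 45)/(½ + (233/6)*(-28) + (⅙)*78*(-28)) = √16/(½ - 3262/3 - 364) = 4/(-8705/6) = 4*(-6/8705) = -24/8705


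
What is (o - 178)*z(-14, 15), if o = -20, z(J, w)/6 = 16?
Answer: -19008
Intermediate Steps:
z(J, w) = 96 (z(J, w) = 6*16 = 96)
(o - 178)*z(-14, 15) = (-20 - 178)*96 = -198*96 = -19008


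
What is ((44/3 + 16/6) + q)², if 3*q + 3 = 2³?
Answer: 361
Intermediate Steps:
q = 5/3 (q = -1 + (⅓)*2³ = -1 + (⅓)*8 = -1 + 8/3 = 5/3 ≈ 1.6667)
((44/3 + 16/6) + q)² = ((44/3 + 16/6) + 5/3)² = ((44*(⅓) + 16*(⅙)) + 5/3)² = ((44/3 + 8/3) + 5/3)² = (52/3 + 5/3)² = 19² = 361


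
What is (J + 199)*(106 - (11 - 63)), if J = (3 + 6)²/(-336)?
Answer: 1758619/56 ≈ 31404.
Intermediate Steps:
J = -27/112 (J = 9²*(-1/336) = 81*(-1/336) = -27/112 ≈ -0.24107)
(J + 199)*(106 - (11 - 63)) = (-27/112 + 199)*(106 - (11 - 63)) = 22261*(106 - 1*(-52))/112 = 22261*(106 + 52)/112 = (22261/112)*158 = 1758619/56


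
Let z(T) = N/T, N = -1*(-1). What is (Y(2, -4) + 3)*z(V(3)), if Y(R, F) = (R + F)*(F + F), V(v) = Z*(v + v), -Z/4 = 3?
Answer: -19/72 ≈ -0.26389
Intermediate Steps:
Z = -12 (Z = -4*3 = -12)
V(v) = -24*v (V(v) = -12*(v + v) = -24*v)
Y(R, F) = 2*F*(F + R) (Y(R, F) = (F + R)*(2*F) = 2*F*(F + R))
N = 1
z(T) = 1/T
(Y(2, -4) + 3)*z(V(3)) = (2*(-4)*(-4 + 2) + 3)/((-24*3)) = (2*(-4)*(-2) + 3)/(-72) = (16 + 3)*(-1/72) = 19*(-1/72) = -19/72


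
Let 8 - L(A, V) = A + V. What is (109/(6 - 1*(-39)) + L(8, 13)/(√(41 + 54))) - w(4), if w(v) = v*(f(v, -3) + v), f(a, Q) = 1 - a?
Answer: -71/45 - 13*√95/95 ≈ -2.9115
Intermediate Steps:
L(A, V) = 8 - A - V (L(A, V) = 8 - (A + V) = 8 + (-A - V) = 8 - A - V)
w(v) = v (w(v) = v*((1 - v) + v) = v*1 = v)
(109/(6 - 1*(-39)) + L(8, 13)/(√(41 + 54))) - w(4) = (109/(6 - 1*(-39)) + (8 - 1*8 - 1*13)/(√(41 + 54))) - 1*4 = (109/(6 + 39) + (8 - 8 - 13)/(√95)) - 4 = (109/45 - 13*√95/95) - 4 = -71/45 - 13*√95/95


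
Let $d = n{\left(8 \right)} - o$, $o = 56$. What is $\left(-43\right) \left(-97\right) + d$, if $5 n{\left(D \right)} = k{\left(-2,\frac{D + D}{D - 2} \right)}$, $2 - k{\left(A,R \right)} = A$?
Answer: $\frac{20579}{5} \approx 4115.8$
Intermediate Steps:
$k{\left(A,R \right)} = 2 - A$
$n{\left(D \right)} = \frac{4}{5}$ ($n{\left(D \right)} = \frac{2 - -2}{5} = \frac{2 + 2}{5} = \frac{1}{5} \cdot 4 = \frac{4}{5}$)
$d = - \frac{276}{5}$ ($d = \frac{4}{5} - 56 = - \frac{276}{5} \approx -55.2$)
$\left(-43\right) \left(-97\right) + d = \left(-43\right) \left(-97\right) - \frac{276}{5} = 4171 - \frac{276}{5} = \frac{20579}{5}$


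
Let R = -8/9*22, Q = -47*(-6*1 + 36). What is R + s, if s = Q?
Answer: -12866/9 ≈ -1429.6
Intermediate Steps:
Q = -1410 (Q = -47*(-6 + 36) = -47*30 = -1410)
s = -1410
R = -176/9 (R = -8*1/9*22 = -8/9*22 = -176/9 ≈ -19.556)
R + s = -176/9 - 1410 = -12866/9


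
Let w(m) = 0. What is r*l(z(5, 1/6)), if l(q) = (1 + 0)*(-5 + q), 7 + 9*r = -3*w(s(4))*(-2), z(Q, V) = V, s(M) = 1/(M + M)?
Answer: 203/54 ≈ 3.7593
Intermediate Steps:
s(M) = 1/(2*M)
r = -7/9 (r = -7/9 + (-3*0*(-2))/9 = -7/9 + (0*(-2))/9 = -7/9 + (1/9)*0 = -7/9 + 0 = -7/9 ≈ -0.77778)
l(q) = -5 + q (l(q) = 1*(-5 + q) = -5 + q)
r*l(z(5, 1/6)) = -7*(-5 + 1/6)/9 = -7/9*(-29/6) = 203/54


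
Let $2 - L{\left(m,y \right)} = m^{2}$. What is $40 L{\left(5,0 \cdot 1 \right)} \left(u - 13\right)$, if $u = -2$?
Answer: $13800$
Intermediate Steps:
$L{\left(m,y \right)} = 2 - m^{2}$
$40 L{\left(5,0 \cdot 1 \right)} \left(u - 13\right) = 40 \left(2 - 5^{2}\right) \left(-2 - 13\right) = 40 \left(2 - 25\right) \left(-15\right) = 40 \left(-23\right) \left(-15\right) = \left(-920\right) \left(-15\right) = 13800$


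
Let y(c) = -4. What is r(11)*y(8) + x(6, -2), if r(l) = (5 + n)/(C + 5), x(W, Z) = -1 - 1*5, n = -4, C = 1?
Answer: -20/3 ≈ -6.6667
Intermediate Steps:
x(W, Z) = -6 (x(W, Z) = -1 - 5 = -6)
r(l) = ⅙ (r(l) = (5 - 4)/(1 + 5) = 1/6 = 1*(⅙) = ⅙)
r(11)*y(8) + x(6, -2) = (⅙)*(-4) - 6 = -⅔ - 6 = -20/3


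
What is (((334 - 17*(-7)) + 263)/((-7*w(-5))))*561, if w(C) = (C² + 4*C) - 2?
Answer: -133892/7 ≈ -19127.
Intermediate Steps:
w(C) = -2 + C² + 4*C
(((334 - 17*(-7)) + 263)/((-7*w(-5))))*561 = (((334 - 17*(-7)) + 263)/((-7*(-2 + (-5)² + 4*(-5)))))*561 = (((334 + 119) + 263)/((-7*(-2 + 25 - 20))))*561 = ((453 + 263)/((-7*3)))*561 = (716/(-21))*561 = (716*(-1/21))*561 = -716/21*561 = -133892/7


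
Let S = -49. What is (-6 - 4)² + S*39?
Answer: -1811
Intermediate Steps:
(-6 - 4)² + S*39 = (-6 - 4)² - 49*39 = (-10)² - 1911 = 100 - 1911 = -1811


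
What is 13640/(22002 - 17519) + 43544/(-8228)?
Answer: -20744458/9221531 ≈ -2.2496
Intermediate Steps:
13640/(22002 - 17519) + 43544/(-8228) = 13640/4483 + 43544*(-1/8228) = 13640*(1/4483) - 10886/2057 = 13640/4483 - 10886/2057 = -20744458/9221531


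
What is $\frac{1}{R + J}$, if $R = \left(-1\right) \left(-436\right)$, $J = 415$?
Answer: $\frac{1}{851} \approx 0.0011751$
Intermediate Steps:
$R = 436$
$\frac{1}{R + J} = \frac{1}{436 + 415} = \frac{1}{851}$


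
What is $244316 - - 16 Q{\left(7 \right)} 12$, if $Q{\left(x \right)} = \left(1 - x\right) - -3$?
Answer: $243740$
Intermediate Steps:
$Q{\left(x \right)} = 4 - x$ ($Q{\left(x \right)} = \left(1 - x\right) + 3 = 4 - x$)
$244316 - - 16 Q{\left(7 \right)} 12 = 244316 - - 16 \left(4 - 7\right) 12 = 244316 - \left(-16\right) \left(-3\right) 12 = 244316 - 48 \cdot 12 = 244316 - 576 = 243740$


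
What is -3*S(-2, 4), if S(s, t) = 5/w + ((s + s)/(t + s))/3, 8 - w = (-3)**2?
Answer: 17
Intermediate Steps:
w = -1 (w = 8 - 1*(-3)**2 = 8 - 1*9 = 8 - 9 = -1)
S(s, t) = -5 + 2*s/(3*(s + t)) (S(s, t) = 5/(-1) + ((s + s)/(t + s))/3 = 5*(-1) + ((2*s)/(s + t))*(1/3) = -5 + (2*s/(s + t))*(1/3) = -5 + 2*s/(3*(s + t)))
-3*S(-2, 4) = -3*(-5*4 - 13/3*(-2))/(-2 + 4) = -3*(-20 + 26/3)/2 = -3*(-34)/(2*3) = -3*(-17/3) = 17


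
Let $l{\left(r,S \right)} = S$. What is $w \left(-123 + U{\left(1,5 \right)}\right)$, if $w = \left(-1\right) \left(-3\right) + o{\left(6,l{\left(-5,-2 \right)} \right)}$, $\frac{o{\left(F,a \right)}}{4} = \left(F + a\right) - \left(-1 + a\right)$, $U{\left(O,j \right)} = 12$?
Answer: $-3441$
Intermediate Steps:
$o{\left(F,a \right)} = 4 + 4 F$ ($o{\left(F,a \right)} = 4 \left(\left(F + a\right) - \left(-1 + a\right)\right) = 4 \left(1 + F\right) = 4 + 4 F$)
$w = 31$ ($w = \left(-1\right) \left(-3\right) + \left(4 + 4 \cdot 6\right) = 3 + \left(4 + 24\right) = 3 + 28 = 31$)
$w \left(-123 + U{\left(1,5 \right)}\right) = 31 \left(-123 + 12\right) = 31 \left(-111\right) = -3441$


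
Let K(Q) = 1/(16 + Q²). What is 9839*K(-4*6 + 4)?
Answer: 9839/416 ≈ 23.651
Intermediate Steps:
9839*K(-4*6 + 4) = 9839/(16 + (-4*6 + 4)²) = 9839/(16 + (-24 + 4)²) = 9839/(16 + (-20)²) = 9839/(16 + 400) = 9839/416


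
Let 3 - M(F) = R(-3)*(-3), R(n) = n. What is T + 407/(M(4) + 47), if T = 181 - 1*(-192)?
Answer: 15700/41 ≈ 382.93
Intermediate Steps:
T = 373 (T = 181 + 192 = 373)
M(F) = -6 (M(F) = 3 - (-3)*(-3) = 3 - 1*9 = 3 - 9 = -6)
T + 407/(M(4) + 47) = 373 + 407/(-6 + 47) = 373 + 407/41 = 15700/41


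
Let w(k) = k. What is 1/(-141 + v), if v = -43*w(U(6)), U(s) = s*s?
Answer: -1/1689 ≈ -0.00059207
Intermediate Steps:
U(s) = s²
v = -1548 (v = -43*6² = -43*36 = -1548)
1/(-141 + v) = 1/(-141 - 1548) = 1/(-1689) = -1/1689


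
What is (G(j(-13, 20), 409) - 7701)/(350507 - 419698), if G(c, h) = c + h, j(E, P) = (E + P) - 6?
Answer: 7291/69191 ≈ 0.10537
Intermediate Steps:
j(E, P) = -6 + E + P
(G(j(-13, 20), 409) - 7701)/(350507 - 419698) = (((-6 - 13 + 20) + 409) - 7701)/(350507 - 419698) = ((1 + 409) - 7701)/(-69191) = (410 - 7701)*(-1/69191) = -7291*(-1/69191) = 7291/69191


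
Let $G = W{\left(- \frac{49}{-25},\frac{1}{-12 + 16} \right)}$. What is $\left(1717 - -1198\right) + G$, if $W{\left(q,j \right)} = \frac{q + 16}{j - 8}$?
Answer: $\frac{2257329}{775} \approx 2912.7$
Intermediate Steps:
$W{\left(q,j \right)} = \frac{16 + q}{-8 + j}$
$G = - \frac{1796}{775}$ ($G = \frac{16 - \frac{49}{-25}}{-8 + \frac{1}{-12 + 16}} = \frac{16 - - \frac{49}{25}}{-8 + \frac{1}{4}} = \frac{16 + \frac{49}{25}}{-8 + \frac{1}{4}} = \frac{1}{- \frac{31}{4}} \cdot \frac{449}{25} = \left(- \frac{4}{31}\right) \frac{449}{25} = - \frac{1796}{775} \approx -2.3174$)
$\left(1717 - -1198\right) + G = \left(1717 - -1198\right) - \frac{1796}{775} = \left(1717 + 1198\right) - \frac{1796}{775} = 2915 - \frac{1796}{775} = \frac{2257329}{775}$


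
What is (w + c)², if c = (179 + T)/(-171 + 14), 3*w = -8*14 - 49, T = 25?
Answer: 670240321/221841 ≈ 3021.3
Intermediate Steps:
w = -161/3 (w = (-8*14 - 49)/3 = (-112 - 49)/3 = (⅓)*(-161) = -161/3 ≈ -53.667)
c = -204/157 (c = (179 + 25)/(-171 + 14) = 204/(-157) = 204*(-1/157) = -204/157 ≈ -1.2994)
(w + c)² = (-161/3 - 204/157)² = (-25889/471)² = 670240321/221841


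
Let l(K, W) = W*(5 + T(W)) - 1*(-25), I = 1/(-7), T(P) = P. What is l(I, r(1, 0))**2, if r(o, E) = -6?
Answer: 961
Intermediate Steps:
I = -1/7 ≈ -0.14286
l(K, W) = 25 + W*(5 + W) (l(K, W) = W*(5 + W) - 1*(-25) = W*(5 + W) + 25 = 25 + W*(5 + W))
l(I, r(1, 0))**2 = (25 + (-6)**2 + 5*(-6))**2 = (25 + 36 - 30)**2 = 31**2 = 961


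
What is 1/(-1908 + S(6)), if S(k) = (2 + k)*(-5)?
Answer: -1/1948 ≈ -0.00051335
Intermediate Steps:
S(k) = -10 - 5*k
1/(-1908 + S(6)) = 1/(-1908 + (-10 - 5*6)) = 1/(-1908 + (-10 - 30)) = 1/(-1908 - 40) = 1/(-1948) = -1/1948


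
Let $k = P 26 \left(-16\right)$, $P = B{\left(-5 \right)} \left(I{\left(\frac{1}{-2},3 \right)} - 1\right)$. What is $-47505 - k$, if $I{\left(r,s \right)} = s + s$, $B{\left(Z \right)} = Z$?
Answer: $-57905$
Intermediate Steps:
$I{\left(r,s \right)} = 2 s$
$P = -25$ ($P = - 5 \left(2 \cdot 3 - 1\right) = - 5 \left(6 - 1\right) = \left(-5\right) 5 = -25$)
$k = 10400$ ($k = \left(-25\right) 26 \left(-16\right) = \left(-650\right) \left(-16\right) = 10400$)
$-47505 - k = -47505 - 10400 = -57905$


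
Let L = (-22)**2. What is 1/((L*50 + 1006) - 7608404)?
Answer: -1/7583198 ≈ -1.3187e-7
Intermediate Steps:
L = 484
1/((L*50 + 1006) - 7608404) = 1/((484*50 + 1006) - 7608404) = 1/((24200 + 1006) - 7608404) = 1/(25206 - 7608404) = 1/(-7583198) = -1/7583198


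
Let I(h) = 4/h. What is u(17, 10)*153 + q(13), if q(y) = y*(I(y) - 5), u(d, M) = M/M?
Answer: 92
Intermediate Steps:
u(d, M) = 1
q(y) = y*(-5 + 4/y) (q(y) = y*(4/y - 5) = y*(-5 + 4/y))
u(17, 10)*153 + q(13) = 1*153 + (4 - 5*13) = 153 + (4 - 65) = 153 - 61 = 92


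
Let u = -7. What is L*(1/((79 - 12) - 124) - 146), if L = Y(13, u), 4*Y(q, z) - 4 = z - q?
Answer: 33292/57 ≈ 584.07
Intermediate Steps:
Y(q, z) = 1 - q/4 + z/4 (Y(q, z) = 1 + (z - q)/4 = 1 + (-q/4 + z/4) = 1 - q/4 + z/4)
L = -4 (L = 1 - 1/4*13 + (1/4)*(-7) = 1 - 13/4 - 7/4 = -4)
L*(1/((79 - 12) - 124) - 146) = -4*(1/((79 - 12) - 124) - 146) = -4*(1/(67 - 124) - 146) = -4*(1/(-57) - 146) = -4*(-1/57 - 146) = -4*(-8323/57) = 33292/57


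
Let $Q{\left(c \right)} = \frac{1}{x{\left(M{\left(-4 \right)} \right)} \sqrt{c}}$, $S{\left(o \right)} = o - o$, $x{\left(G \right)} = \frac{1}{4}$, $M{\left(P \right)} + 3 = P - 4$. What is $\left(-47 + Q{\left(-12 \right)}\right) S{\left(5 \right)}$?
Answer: $0$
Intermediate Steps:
$M{\left(P \right)} = -7 + P$ ($M{\left(P \right)} = -3 + \left(P - 4\right) = -3 + \left(-4 + P\right) = -7 + P$)
$x{\left(G \right)} = \frac{1}{4}$
$S{\left(o \right)} = 0$
$Q{\left(c \right)} = \frac{4}{\sqrt{c}}$ ($Q{\left(c \right)} = \frac{1}{\frac{1}{4} \sqrt{c}} = \frac{4}{\sqrt{c}}$)
$\left(-47 + Q{\left(-12 \right)}\right) S{\left(5 \right)} = \left(-47 + \frac{4}{2 i \sqrt{3}}\right) 0 = \left(-47 + 4 \left(- \frac{i \sqrt{3}}{6}\right)\right) 0 = \left(-47 - \frac{2 i \sqrt{3}}{3}\right) 0 = 0$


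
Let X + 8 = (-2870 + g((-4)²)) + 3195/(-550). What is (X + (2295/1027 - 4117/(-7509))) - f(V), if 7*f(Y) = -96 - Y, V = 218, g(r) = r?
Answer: -16746282330259/5938042110 ≈ -2820.2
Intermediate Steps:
f(Y) = -96/7 - Y/7 (f(Y) = (-96 - Y)/7 = -96/7 - Y/7)
X = -315459/110 (X = -8 + ((-2870 + (-4)²) + 3195/(-550)) = -8 + ((-2870 + 16) + 3195*(-1/550)) = -8 + (-2854 - 639/110) = -8 - 314579/110 = -315459/110 ≈ -2867.8)
(X + (2295/1027 - 4117/(-7509))) - f(V) = (-315459/110 + (2295/1027 - 4117/(-7509))) - (-96/7 - ⅐*218) = (-315459/110 + (2295*(1/1027) - 4117*(-1/7509))) - (-96/7 - 218/7) = (-315459/110 + (2295/1027 + 4117/7509)) - 1*(-314/7) = (-315459/110 + 21461314/7711743) + 314/7 = -2430377990497/848291730 + 314/7 = -16746282330259/5938042110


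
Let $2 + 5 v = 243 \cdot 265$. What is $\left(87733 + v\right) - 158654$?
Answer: $- \frac{290212}{5} \approx -58042.0$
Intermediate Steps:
$v = \frac{64393}{5}$ ($v = - \frac{2}{5} + \frac{243 \cdot 265}{5} = - \frac{2}{5} + \frac{1}{5} \cdot 64395 = - \frac{2}{5} + 12879 = \frac{64393}{5} \approx 12879.0$)
$\left(87733 + v\right) - 158654 = \left(87733 + \frac{64393}{5}\right) - 158654 = \frac{503058}{5} - 158654 = - \frac{290212}{5}$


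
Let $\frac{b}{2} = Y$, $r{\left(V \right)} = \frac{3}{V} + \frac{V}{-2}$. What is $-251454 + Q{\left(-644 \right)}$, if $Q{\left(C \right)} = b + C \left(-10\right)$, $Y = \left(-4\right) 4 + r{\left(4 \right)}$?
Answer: $- \frac{490097}{2} \approx -2.4505 \cdot 10^{5}$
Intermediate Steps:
$r{\left(V \right)} = \frac{3}{V} - \frac{V}{2}$ ($r{\left(V \right)} = \frac{3}{V} + V \left(- \frac{1}{2}\right) = \frac{3}{V} - \frac{V}{2}$)
$Y = - \frac{69}{4}$ ($Y = \left(-4\right) 4 + \left(\frac{3}{4} - 2\right) = -16 + \left(3 \cdot \frac{1}{4} - 2\right) = -16 + \left(\frac{3}{4} - 2\right) = -16 - \frac{5}{4} = - \frac{69}{4} \approx -17.25$)
$b = - \frac{69}{2}$ ($b = 2 \left(- \frac{69}{4}\right) = - \frac{69}{2} \approx -34.5$)
$Q{\left(C \right)} = - \frac{69}{2} - 10 C$ ($Q{\left(C \right)} = - \frac{69}{2} + C \left(-10\right) = - \frac{69}{2} - 10 C$)
$-251454 + Q{\left(-644 \right)} = -251454 - - \frac{12811}{2} = -251454 + \left(- \frac{69}{2} + 6440\right) = -251454 + \frac{12811}{2} = - \frac{490097}{2}$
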